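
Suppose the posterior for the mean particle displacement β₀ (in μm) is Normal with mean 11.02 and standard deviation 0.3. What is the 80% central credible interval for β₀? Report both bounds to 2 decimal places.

The posterior is symmetric, so the 80% equal-tailed interval is β₀ = 11.02 ± z·0.3 with z = 1.282.
Half-width: 1.282 × 0.3 = 0.38.
11.02 − 0.38 = 10.64; 11.02 + 0.38 = 11.40.

[10.64, 11.40]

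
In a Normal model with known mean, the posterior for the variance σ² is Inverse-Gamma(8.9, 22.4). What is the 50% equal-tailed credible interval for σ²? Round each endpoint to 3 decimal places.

[2.095, 3.319]

Inverse-Gamma(8.9, 22.4) quantiles: F⁻¹(0.25) and F⁻¹(0.75).
Equivalently, 1/σ² ~ Gamma(8.9, rate = 22.4); invert its 0.75 and 0.25 quantiles.
Posterior mean ≈ 2.835, SD ≈ 1.079; a Normal approximation gives roughly [2.107, 3.564].
Exact: lower = 2.095; upper = 3.319.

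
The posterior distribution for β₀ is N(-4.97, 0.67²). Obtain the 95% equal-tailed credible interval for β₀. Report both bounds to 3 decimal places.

The posterior is symmetric, so the 95% equal-tailed interval is β₀ = -4.97 ± z·0.67 with z = 1.960.
Half-width: 1.960 × 0.67 = 1.313.
-4.97 − 1.313 = -6.283; -4.97 + 1.313 = -3.657.

[-6.283, -3.657]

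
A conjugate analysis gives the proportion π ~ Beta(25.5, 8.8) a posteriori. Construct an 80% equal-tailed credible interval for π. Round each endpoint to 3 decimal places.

[0.646, 0.835]

Posterior: Beta(25.5, 8.8).
Equal-tailed 80% interval: the 0.1 and 0.9 quantiles of Beta(25.5, 8.8).
Posterior mean ≈ 0.743, SD ≈ 0.074; a Normal approximation gives roughly [0.649, 0.838].
Exact: F⁻¹(0.1) = 0.646; F⁻¹(0.9) = 0.835.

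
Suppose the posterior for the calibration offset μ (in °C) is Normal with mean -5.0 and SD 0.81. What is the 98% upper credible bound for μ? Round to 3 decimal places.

Need U with P(μ ≤ U) = 0.98: U = -5.0 + z_{0.02}·0.81.
z = 2.054; U = -5.0 + 2.054 × 0.81 = -3.336.

-3.336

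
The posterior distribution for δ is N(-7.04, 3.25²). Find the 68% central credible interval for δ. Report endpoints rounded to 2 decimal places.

The posterior is symmetric, so the 68% equal-tailed interval is δ = -7.04 ± z·3.25 with z = 0.994.
Half-width: 0.994 × 3.25 = 3.23.
-7.04 − 3.23 = -10.27; -7.04 + 3.23 = -3.81.

[-10.27, -3.81]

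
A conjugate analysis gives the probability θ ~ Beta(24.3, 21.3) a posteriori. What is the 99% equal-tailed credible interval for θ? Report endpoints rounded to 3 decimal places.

[0.346, 0.715]

Posterior: Beta(24.3, 21.3).
Equal-tailed 99% interval: the 0.005 and 0.995 quantiles of Beta(24.3, 21.3).
Posterior mean ≈ 0.533, SD ≈ 0.073; a Normal approximation gives roughly [0.345, 0.721].
Exact: F⁻¹(0.005) = 0.346; F⁻¹(0.995) = 0.715.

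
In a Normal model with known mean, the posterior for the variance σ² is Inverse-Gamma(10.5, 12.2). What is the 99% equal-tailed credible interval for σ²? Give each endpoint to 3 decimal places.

Inverse-Gamma(10.5, 12.2) quantiles: F⁻¹(0.005) and F⁻¹(0.995).
Equivalently, 1/σ² ~ Gamma(10.5, rate = 12.2); invert its 0.995 and 0.005 quantiles.
Posterior mean ≈ 1.284, SD ≈ 0.440; a Normal approximation gives roughly [0.150, 2.419].
Exact: lower = 0.589; upper = 3.037.

[0.589, 3.037]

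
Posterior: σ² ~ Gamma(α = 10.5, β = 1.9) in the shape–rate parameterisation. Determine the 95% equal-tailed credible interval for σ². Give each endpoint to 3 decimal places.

Posterior: Gamma(shape 10.5, rate 1.9).
Equal-tailed 95% interval: Gamma(10.5, 1.9) quantiles at 0.025 and 0.975.
Posterior mean ≈ 5.526, SD ≈ 1.705; a Normal approximation gives roughly [2.184, 8.869].
Exact: lower = 2.706; upper = 9.337.

[2.706, 9.337]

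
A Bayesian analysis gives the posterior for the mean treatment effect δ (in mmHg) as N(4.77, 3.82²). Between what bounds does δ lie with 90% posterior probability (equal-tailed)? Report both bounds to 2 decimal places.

The posterior is symmetric, so the 90% equal-tailed interval is δ = 4.77 ± z·3.82 with z = 1.645.
Half-width: 1.645 × 3.82 = 6.28.
4.77 − 6.28 = -1.51; 4.77 + 6.28 = 11.05.

[-1.51, 11.05]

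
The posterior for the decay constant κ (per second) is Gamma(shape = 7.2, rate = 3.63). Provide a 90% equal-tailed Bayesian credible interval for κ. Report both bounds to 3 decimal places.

Posterior: Gamma(shape 7.2, rate 3.63).
Equal-tailed 90% interval: Gamma(7.2, 3.63) quantiles at 0.05 and 0.95.
Posterior mean ≈ 1.983, SD ≈ 0.739; a Normal approximation gives roughly [0.768, 3.199].
Exact: lower = 0.943; upper = 3.335.

[0.943, 3.335]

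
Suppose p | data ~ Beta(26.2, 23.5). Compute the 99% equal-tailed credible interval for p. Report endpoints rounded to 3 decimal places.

Posterior: Beta(26.2, 23.5).
Equal-tailed 99% interval: the 0.005 and 0.995 quantiles of Beta(26.2, 23.5).
Posterior mean ≈ 0.527, SD ≈ 0.070; a Normal approximation gives roughly [0.347, 0.708].
Exact: F⁻¹(0.005) = 0.348; F⁻¹(0.995) = 0.702.

[0.348, 0.702]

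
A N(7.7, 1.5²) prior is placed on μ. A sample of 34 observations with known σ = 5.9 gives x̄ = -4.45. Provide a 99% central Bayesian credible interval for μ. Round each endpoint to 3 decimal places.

[-2.811, 1.510]

Posterior precision = 1/1.5² + 34/5.9² = 0.4444 + 0.9767 = 1.4212, so posterior SD = 0.8388.
Posterior mean = (7.7/1.5² + 34·-4.45/5.9²) / 1.4212 = -0.6503.
Interval: -0.6503 ± 2.576 × 0.8388 → [-2.811, 1.510].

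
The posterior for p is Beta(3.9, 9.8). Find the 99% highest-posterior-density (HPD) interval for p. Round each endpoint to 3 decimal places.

[0.042, 0.601]

The posterior is unimodal and skewed, so the HPD interval has equal density at both endpoints and is the shortest 99% interval.
Solving f(0.042) = f(0.601) with F(0.601) − F(0.042) = 0.99 gives [0.042, 0.601].
For comparison, the equal-tailed interval is [0.055, 0.623]; the HPD is narrower and shifted toward the mode.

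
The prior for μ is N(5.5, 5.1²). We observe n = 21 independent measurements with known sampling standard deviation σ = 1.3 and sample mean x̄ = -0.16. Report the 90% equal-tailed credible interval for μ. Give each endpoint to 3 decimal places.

Posterior precision = 1/5.1² + 21/1.3² = 0.0384 + 12.4260 = 12.4645, so posterior SD = 0.2832.
Posterior mean = (5.5/5.1² + 21·-0.16/1.3²) / 12.4645 = -0.1425.
Interval: -0.1425 ± 1.645 × 0.2832 → [-0.608, 0.323].

[-0.608, 0.323]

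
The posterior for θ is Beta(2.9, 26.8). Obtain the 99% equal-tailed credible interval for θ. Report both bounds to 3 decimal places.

[0.011, 0.280]

Posterior: Beta(2.9, 26.8).
Equal-tailed 99% interval: the 0.005 and 0.995 quantiles of Beta(2.9, 26.8).
Posterior mean ≈ 0.098, SD ≈ 0.054; a Normal approximation gives roughly [-0.040, 0.236].
Exact: F⁻¹(0.005) = 0.011; F⁻¹(0.995) = 0.280.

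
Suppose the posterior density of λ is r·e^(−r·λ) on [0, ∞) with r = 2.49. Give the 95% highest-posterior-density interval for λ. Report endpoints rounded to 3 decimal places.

[0.000, 1.203]

The exponential density is strictly decreasing on [0, ∞), so the HPD interval is anchored at 0: [0, q] with P(λ ≤ q) = 0.95.
q = −ln(1 − 0.95) / 2.49 = 2.9957 / 2.49 = 1.203.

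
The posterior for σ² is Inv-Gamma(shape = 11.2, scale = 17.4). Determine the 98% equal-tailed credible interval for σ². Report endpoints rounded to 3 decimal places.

[0.852, 3.550]

Inverse-Gamma(11.2, 17.4) quantiles: F⁻¹(0.01) and F⁻¹(0.99).
Equivalently, 1/σ² ~ Gamma(11.2, rate = 17.4); invert its 0.99 and 0.01 quantiles.
Posterior mean ≈ 1.706, SD ≈ 0.562; a Normal approximation gives roughly [0.398, 3.014].
Exact: lower = 0.852; upper = 3.550.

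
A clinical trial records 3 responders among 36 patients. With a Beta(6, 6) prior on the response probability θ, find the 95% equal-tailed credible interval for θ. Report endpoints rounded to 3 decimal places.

Posterior: Beta(6+3, 6+33) = Beta(9, 39).
Equal-tailed 95% interval: the 0.025 and 0.975 quantiles of Beta(9, 39).
Posterior mean ≈ 0.188, SD ≈ 0.056; a Normal approximation gives roughly [0.078, 0.297].
Exact: F⁻¹(0.025) = 0.091; F⁻¹(0.975) = 0.308.

[0.091, 0.308]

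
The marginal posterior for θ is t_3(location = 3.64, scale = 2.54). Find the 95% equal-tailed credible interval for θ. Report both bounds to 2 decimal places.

The t_3 distribution is symmetric; the 95% interval is 3.64 ± t·2.54 with t_{0.975,3} = 3.182.
Half-width: 3.182 × 2.54 = 8.08.
3.64 − 8.08 = -4.44; 3.64 + 8.08 = 11.72.

[-4.44, 11.72]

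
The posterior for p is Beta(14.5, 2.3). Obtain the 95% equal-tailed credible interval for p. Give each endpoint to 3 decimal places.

[0.669, 0.978]

Posterior: Beta(14.5, 2.3).
Equal-tailed 95% interval: the 0.025 and 0.975 quantiles of Beta(14.5, 2.3).
Posterior mean ≈ 0.863, SD ≈ 0.081; a Normal approximation gives roughly [0.703, 1.023].
Exact: F⁻¹(0.025) = 0.669; F⁻¹(0.975) = 0.978.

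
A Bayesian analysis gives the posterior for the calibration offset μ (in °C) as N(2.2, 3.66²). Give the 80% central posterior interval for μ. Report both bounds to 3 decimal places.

[-2.490, 6.890]

The posterior is symmetric, so the 80% equal-tailed interval is μ = 2.2 ± z·3.66 with z = 1.282.
Half-width: 1.282 × 3.66 = 4.690.
2.2 − 4.690 = -2.490; 2.2 + 4.690 = 6.890.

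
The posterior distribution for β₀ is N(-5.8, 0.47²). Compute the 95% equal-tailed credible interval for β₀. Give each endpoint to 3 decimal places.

The posterior is symmetric, so the 95% equal-tailed interval is β₀ = -5.8 ± z·0.47 with z = 1.960.
Half-width: 1.960 × 0.47 = 0.921.
-5.8 − 0.921 = -6.721; -5.8 + 0.921 = -4.879.

[-6.721, -4.879]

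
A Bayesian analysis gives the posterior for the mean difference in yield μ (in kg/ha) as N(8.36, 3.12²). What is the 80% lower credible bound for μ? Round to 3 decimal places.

5.734

Need L with P(μ ≥ L) = 0.80: L = 8.36 − z_{0.2}·3.12.
z = 0.842; L = 8.36 − 0.842 × 3.12 = 5.734.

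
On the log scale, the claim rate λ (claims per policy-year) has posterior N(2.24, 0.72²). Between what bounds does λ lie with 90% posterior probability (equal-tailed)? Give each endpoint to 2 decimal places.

On the log scale the 90% interval is 2.24 ± 1.645 × 0.72 = [1.0557, 3.4243].
Exponentiate: [e^1.0557, e^3.4243] = [2.87, 30.70].

[2.87, 30.70]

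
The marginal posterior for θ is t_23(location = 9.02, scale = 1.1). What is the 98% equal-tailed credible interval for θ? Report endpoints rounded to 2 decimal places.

[6.27, 11.77]

The t_23 distribution is symmetric; the 98% interval is 9.02 ± t·1.1 with t_{0.99,23} = 2.500.
Half-width: 2.500 × 1.1 = 2.75.
9.02 − 2.75 = 6.27; 9.02 + 2.75 = 11.77.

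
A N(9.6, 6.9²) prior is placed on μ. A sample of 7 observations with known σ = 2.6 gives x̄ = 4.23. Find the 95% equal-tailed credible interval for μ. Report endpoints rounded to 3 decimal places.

Posterior precision = 1/6.9² + 7/2.6² = 0.0210 + 1.0355 = 1.0565, so posterior SD = 0.9729.
Posterior mean = (9.6/6.9² + 7·4.23/2.6²) / 1.0565 = 4.3368.
Interval: 4.3368 ± 1.960 × 0.9729 → [2.430, 6.244].

[2.430, 6.244]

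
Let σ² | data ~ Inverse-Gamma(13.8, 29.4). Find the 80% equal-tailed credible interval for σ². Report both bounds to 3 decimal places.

[1.570, 3.160]

Inverse-Gamma(13.8, 29.4) quantiles: F⁻¹(0.1) and F⁻¹(0.9).
Equivalently, 1/σ² ~ Gamma(13.8, rate = 29.4); invert its 0.9 and 0.1 quantiles.
Posterior mean ≈ 2.297, SD ≈ 0.669; a Normal approximation gives roughly [1.440, 3.154].
Exact: lower = 1.570; upper = 3.160.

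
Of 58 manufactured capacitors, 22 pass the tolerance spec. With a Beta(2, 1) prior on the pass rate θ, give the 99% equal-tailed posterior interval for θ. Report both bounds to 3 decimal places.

Posterior: Beta(2+22, 1+36) = Beta(24, 37).
Equal-tailed 99% interval: the 0.005 and 0.995 quantiles of Beta(24, 37).
Posterior mean ≈ 0.393, SD ≈ 0.062; a Normal approximation gives roughly [0.234, 0.553].
Exact: F⁻¹(0.005) = 0.242; F⁻¹(0.995) = 0.557.

[0.242, 0.557]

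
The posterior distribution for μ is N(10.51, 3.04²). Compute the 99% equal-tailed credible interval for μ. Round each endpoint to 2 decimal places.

[2.68, 18.34]

The posterior is symmetric, so the 99% equal-tailed interval is μ = 10.51 ± z·3.04 with z = 2.576.
Half-width: 2.576 × 3.04 = 7.83.
10.51 − 7.83 = 2.68; 10.51 + 7.83 = 18.34.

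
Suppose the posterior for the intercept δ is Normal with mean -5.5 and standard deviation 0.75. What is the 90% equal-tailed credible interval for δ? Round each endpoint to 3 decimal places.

[-6.734, -4.266]

The posterior is symmetric, so the 90% equal-tailed interval is δ = -5.5 ± z·0.75 with z = 1.645.
Half-width: 1.645 × 0.75 = 1.234.
-5.5 − 1.234 = -6.734; -5.5 + 1.234 = -4.266.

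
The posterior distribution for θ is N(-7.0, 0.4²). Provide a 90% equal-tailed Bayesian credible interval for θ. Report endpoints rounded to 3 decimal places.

[-7.658, -6.342]

The posterior is symmetric, so the 90% equal-tailed interval is θ = -7.0 ± z·0.4 with z = 1.645.
Half-width: 1.645 × 0.4 = 0.658.
-7.0 − 0.658 = -7.658; -7.0 + 0.658 = -6.342.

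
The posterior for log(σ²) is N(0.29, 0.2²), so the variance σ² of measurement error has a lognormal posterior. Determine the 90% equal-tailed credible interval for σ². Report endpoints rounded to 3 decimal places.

[0.962, 1.857]

On the log scale the 90% interval is 0.29 ± 1.645 × 0.2 = [-0.0390, 0.6190].
Exponentiate: [e^-0.0390, e^0.6190] = [0.962, 1.857].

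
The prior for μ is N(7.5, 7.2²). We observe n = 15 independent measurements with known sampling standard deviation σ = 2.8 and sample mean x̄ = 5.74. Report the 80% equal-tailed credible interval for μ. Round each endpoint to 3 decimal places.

[4.836, 6.679]

Posterior precision = 1/7.2² + 15/2.8² = 0.0193 + 1.9133 = 1.9326, so posterior SD = 0.7193.
Posterior mean = (7.5/7.2² + 15·5.74/2.8²) / 1.9326 = 5.7576.
Interval: 5.7576 ± 1.282 × 0.7193 → [4.836, 6.679].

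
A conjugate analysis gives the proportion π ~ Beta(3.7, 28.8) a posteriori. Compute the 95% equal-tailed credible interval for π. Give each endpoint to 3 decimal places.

Posterior: Beta(3.7, 28.8).
Equal-tailed 95% interval: the 0.025 and 0.975 quantiles of Beta(3.7, 28.8).
Posterior mean ≈ 0.114, SD ≈ 0.055; a Normal approximation gives roughly [0.006, 0.221].
Exact: F⁻¹(0.025) = 0.031; F⁻¹(0.975) = 0.241.

[0.031, 0.241]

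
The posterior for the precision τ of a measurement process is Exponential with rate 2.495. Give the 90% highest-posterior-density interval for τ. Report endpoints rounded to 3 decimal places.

The exponential density is strictly decreasing on [0, ∞), so the HPD interval is anchored at 0: [0, q] with P(τ ≤ q) = 0.90.
q = −ln(1 − 0.90) / 2.495 = 2.3026 / 2.495 = 0.923.

[0.000, 0.923]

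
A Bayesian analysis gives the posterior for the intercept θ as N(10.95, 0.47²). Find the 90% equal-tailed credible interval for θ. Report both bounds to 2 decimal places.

The posterior is symmetric, so the 90% equal-tailed interval is θ = 10.95 ± z·0.47 with z = 1.645.
Half-width: 1.645 × 0.47 = 0.77.
10.95 − 0.77 = 10.18; 10.95 + 0.77 = 11.72.

[10.18, 11.72]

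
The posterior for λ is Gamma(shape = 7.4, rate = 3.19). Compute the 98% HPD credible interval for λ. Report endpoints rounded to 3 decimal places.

[0.667, 4.495]

The posterior is unimodal and skewed, so the HPD interval has equal density at both endpoints and is the shortest 98% interval.
Solving f(0.667) = f(4.495) with F(4.495) − F(0.667) = 0.98 gives [0.667, 4.495].
For comparison, the equal-tailed interval is [0.802, 4.748]; the HPD is narrower and shifted toward the mode.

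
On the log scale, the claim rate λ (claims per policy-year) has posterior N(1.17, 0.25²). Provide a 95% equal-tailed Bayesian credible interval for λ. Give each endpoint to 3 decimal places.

On the log scale the 95% interval is 1.17 ± 1.960 × 0.25 = [0.6800, 1.6600].
Exponentiate: [e^0.6800, e^1.6600] = [1.974, 5.259].

[1.974, 5.259]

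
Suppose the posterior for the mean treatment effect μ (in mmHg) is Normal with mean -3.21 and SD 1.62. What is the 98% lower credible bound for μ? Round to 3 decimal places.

Need L with P(μ ≥ L) = 0.98: L = -3.21 − z_{0.02}·1.62.
z = 2.054; L = -3.21 − 2.054 × 1.62 = -6.537.

-6.537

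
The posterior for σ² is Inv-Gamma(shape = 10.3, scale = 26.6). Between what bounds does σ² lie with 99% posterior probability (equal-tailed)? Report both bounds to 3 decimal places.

Inverse-Gamma(10.3, 26.6) quantiles: F⁻¹(0.005) and F⁻¹(0.995).
Equivalently, 1/σ² ~ Gamma(10.3, rate = 26.6); invert its 0.995 and 0.005 quantiles.
Posterior mean ≈ 2.860, SD ≈ 0.993; a Normal approximation gives roughly [0.303, 5.417].
Exact: lower = 1.303; upper = 6.827.

[1.303, 6.827]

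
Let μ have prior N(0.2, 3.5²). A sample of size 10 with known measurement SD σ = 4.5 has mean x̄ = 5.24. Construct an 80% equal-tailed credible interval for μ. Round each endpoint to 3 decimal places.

Posterior precision = 1/3.5² + 10/4.5² = 0.0816 + 0.4938 = 0.5755, so posterior SD = 1.3182.
Posterior mean = (0.2/3.5² + 10·5.24/4.5²) / 0.5755 = 4.5250.
Interval: 4.5250 ± 1.282 × 1.3182 → [2.836, 6.214].

[2.836, 6.214]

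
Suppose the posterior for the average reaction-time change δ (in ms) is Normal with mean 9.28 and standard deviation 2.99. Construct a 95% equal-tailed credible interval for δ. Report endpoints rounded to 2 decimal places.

The posterior is symmetric, so the 95% equal-tailed interval is δ = 9.28 ± z·2.99 with z = 1.960.
Half-width: 1.960 × 2.99 = 5.86.
9.28 − 5.86 = 3.42; 9.28 + 5.86 = 15.14.

[3.42, 15.14]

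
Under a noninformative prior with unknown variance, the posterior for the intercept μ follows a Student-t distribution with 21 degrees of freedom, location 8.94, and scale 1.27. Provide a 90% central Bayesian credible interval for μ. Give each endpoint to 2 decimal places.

The t_21 distribution is symmetric; the 90% interval is 8.94 ± t·1.27 with t_{0.95,21} = 1.721.
Half-width: 1.721 × 1.27 = 2.19.
8.94 − 2.19 = 6.75; 8.94 + 2.19 = 11.13.

[6.75, 11.13]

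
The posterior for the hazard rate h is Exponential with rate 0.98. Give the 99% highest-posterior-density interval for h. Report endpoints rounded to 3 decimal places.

[0.000, 4.699]

The exponential density is strictly decreasing on [0, ∞), so the HPD interval is anchored at 0: [0, q] with P(h ≤ q) = 0.99.
q = −ln(1 − 0.99) / 0.98 = 4.6052 / 0.98 = 4.699.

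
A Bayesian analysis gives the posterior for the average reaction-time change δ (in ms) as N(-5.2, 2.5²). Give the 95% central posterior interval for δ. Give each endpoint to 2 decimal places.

[-10.10, -0.30]

The posterior is symmetric, so the 95% equal-tailed interval is δ = -5.2 ± z·2.5 with z = 1.960.
Half-width: 1.960 × 2.5 = 4.90.
-5.2 − 4.90 = -10.10; -5.2 + 4.90 = -0.30.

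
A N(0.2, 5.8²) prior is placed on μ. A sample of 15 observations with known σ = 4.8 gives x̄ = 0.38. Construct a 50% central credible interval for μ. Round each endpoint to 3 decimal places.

Posterior precision = 1/5.8² + 15/4.8² = 0.0297 + 0.6510 = 0.6808, so posterior SD = 1.2120.
Posterior mean = (0.2/5.8² + 15·0.38/4.8²) / 0.6808 = 0.3721.
Interval: 0.3721 ± 0.674 × 1.2120 → [-0.445, 1.190].

[-0.445, 1.190]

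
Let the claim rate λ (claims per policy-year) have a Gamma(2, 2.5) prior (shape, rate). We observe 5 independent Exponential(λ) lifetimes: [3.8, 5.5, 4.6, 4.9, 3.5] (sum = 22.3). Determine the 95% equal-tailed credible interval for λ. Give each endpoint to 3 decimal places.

Posterior: Gamma(2+5, 2.5+22.3) = Gamma(7, 24.8) (shape, rate).
Equal-tailed 95% interval: Gamma(7, 24.8) quantiles at 0.025 and 0.975.
Posterior mean ≈ 0.282, SD ≈ 0.107; a Normal approximation gives roughly [0.073, 0.491].
Exact: lower = 0.113; upper = 0.527.

[0.113, 0.527]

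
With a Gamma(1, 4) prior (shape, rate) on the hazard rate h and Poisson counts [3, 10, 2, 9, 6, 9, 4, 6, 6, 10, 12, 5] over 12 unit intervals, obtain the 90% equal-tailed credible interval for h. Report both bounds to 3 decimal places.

[4.288, 6.158]

Posterior: Gamma(1+82, 4+12) = Gamma(83, 16) (shape, rate).
Equal-tailed 90% interval: Gamma(83, 16) quantiles at 0.05 and 0.95.
Posterior mean ≈ 5.188, SD ≈ 0.569; a Normal approximation gives roughly [4.251, 6.124].
Exact: lower = 4.288; upper = 6.158.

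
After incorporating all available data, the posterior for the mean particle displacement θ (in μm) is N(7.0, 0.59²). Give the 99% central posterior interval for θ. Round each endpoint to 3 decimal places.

[5.480, 8.520]

The posterior is symmetric, so the 99% equal-tailed interval is θ = 7.0 ± z·0.59 with z = 2.576.
Half-width: 2.576 × 0.59 = 1.520.
7.0 − 1.520 = 5.480; 7.0 + 1.520 = 8.520.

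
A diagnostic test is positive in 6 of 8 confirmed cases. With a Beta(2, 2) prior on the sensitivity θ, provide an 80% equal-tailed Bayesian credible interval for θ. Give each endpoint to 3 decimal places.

Posterior: Beta(2+6, 2+2) = Beta(8, 4).
Equal-tailed 80% interval: the 0.1 and 0.9 quantiles of Beta(8, 4).
Posterior mean ≈ 0.667, SD ≈ 0.131; a Normal approximation gives roughly [0.499, 0.834].
Exact: F⁻¹(0.1) = 0.489; F⁻¹(0.9) = 0.831.

[0.489, 0.831]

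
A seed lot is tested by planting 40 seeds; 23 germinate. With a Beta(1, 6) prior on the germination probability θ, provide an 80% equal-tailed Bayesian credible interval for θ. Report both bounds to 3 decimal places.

[0.417, 0.604]

Posterior: Beta(1+23, 6+17) = Beta(24, 23).
Equal-tailed 80% interval: the 0.1 and 0.9 quantiles of Beta(24, 23).
Posterior mean ≈ 0.511, SD ≈ 0.072; a Normal approximation gives roughly [0.418, 0.603].
Exact: F⁻¹(0.1) = 0.417; F⁻¹(0.9) = 0.604.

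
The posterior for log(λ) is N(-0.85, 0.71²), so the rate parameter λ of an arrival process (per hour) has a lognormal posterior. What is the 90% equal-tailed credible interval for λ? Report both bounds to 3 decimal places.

On the log scale the 90% interval is -0.85 ± 1.645 × 0.71 = [-2.0178, 0.3178].
Exponentiate: [e^-2.0178, e^0.3178] = [0.133, 1.374].

[0.133, 1.374]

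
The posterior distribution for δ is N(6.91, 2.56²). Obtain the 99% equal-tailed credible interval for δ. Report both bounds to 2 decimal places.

[0.32, 13.50]

The posterior is symmetric, so the 99% equal-tailed interval is δ = 6.91 ± z·2.56 with z = 2.576.
Half-width: 2.576 × 2.56 = 6.59.
6.91 − 6.59 = 0.32; 6.91 + 6.59 = 13.50.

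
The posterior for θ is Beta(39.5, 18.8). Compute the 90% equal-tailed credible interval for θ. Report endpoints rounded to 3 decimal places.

[0.574, 0.774]

Posterior: Beta(39.5, 18.8).
Equal-tailed 90% interval: the 0.05 and 0.95 quantiles of Beta(39.5, 18.8).
Posterior mean ≈ 0.678, SD ≈ 0.061; a Normal approximation gives roughly [0.578, 0.777].
Exact: F⁻¹(0.05) = 0.574; F⁻¹(0.95) = 0.774.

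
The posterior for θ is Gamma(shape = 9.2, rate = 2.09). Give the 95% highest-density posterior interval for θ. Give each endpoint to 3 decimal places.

The posterior is unimodal and skewed, so the HPD interval has equal density at both endpoints and is the shortest 95% interval.
Solving f(1.797) = f(7.294) with F(7.294) − F(1.797) = 0.95 gives [1.797, 7.294].
For comparison, the equal-tailed interval is [2.033, 7.669]; the HPD is narrower and shifted toward the mode.

[1.797, 7.294]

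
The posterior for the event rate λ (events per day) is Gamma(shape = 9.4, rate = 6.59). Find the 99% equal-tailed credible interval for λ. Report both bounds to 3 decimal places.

Posterior: Gamma(shape 9.4, rate 6.59).
Equal-tailed 99% interval: Gamma(9.4, 6.59) quantiles at 0.005 and 0.995.
Posterior mean ≈ 1.426, SD ≈ 0.465; a Normal approximation gives roughly [0.228, 2.625].
Exact: lower = 0.510; upper = 2.906.

[0.510, 2.906]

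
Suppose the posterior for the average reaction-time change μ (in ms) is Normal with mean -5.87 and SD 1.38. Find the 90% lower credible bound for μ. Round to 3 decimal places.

-7.639

Need L with P(μ ≥ L) = 0.90: L = -5.87 − z_{0.1}·1.38.
z = 1.282; L = -5.87 − 1.282 × 1.38 = -7.639.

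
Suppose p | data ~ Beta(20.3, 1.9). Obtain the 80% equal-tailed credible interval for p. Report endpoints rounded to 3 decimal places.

Posterior: Beta(20.3, 1.9).
Equal-tailed 80% interval: the 0.1 and 0.9 quantiles of Beta(20.3, 1.9).
Posterior mean ≈ 0.914, SD ≈ 0.058; a Normal approximation gives roughly [0.840, 0.989].
Exact: F⁻¹(0.1) = 0.835; F⁻¹(0.9) = 0.977.

[0.835, 0.977]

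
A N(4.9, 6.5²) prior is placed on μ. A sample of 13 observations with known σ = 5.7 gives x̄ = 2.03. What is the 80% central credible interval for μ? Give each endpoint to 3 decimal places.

[0.222, 4.159]

Posterior precision = 1/6.5² + 13/5.7² = 0.0237 + 0.4001 = 0.4238, so posterior SD = 1.5361.
Posterior mean = (4.9/6.5² + 13·2.03/5.7²) / 0.4238 = 2.1903.
Interval: 2.1903 ± 1.282 × 1.5361 → [0.222, 4.159].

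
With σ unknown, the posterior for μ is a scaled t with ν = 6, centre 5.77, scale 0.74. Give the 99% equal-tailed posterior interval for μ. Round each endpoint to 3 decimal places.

[3.027, 8.513]

The t_6 distribution is symmetric; the 99% interval is 5.77 ± t·0.74 with t_{0.995,6} = 3.707.
Half-width: 3.707 × 0.74 = 2.743.
5.77 − 2.743 = 3.027; 5.77 + 2.743 = 8.513.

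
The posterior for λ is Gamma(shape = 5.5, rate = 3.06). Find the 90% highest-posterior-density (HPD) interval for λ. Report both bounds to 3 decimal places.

[0.593, 2.955]

The posterior is unimodal and skewed, so the HPD interval has equal density at both endpoints and is the shortest 90% interval.
Solving f(0.593) = f(2.955) with F(2.955) − F(0.593) = 0.90 gives [0.593, 2.955].
For comparison, the equal-tailed interval is [0.748, 3.215]; the HPD is narrower and shifted toward the mode.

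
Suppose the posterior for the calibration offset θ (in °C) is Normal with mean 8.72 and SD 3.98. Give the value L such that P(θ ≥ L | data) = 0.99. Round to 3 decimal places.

Need L with P(θ ≥ L) = 0.99: L = 8.72 − z_{0.01}·3.98.
z = 2.326; L = 8.72 − 2.326 × 3.98 = -0.539.

-0.539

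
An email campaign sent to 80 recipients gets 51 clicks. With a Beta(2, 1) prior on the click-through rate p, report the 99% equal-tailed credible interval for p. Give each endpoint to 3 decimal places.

[0.499, 0.766]

Posterior: Beta(2+51, 1+29) = Beta(53, 30).
Equal-tailed 99% interval: the 0.005 and 0.995 quantiles of Beta(53, 30).
Posterior mean ≈ 0.639, SD ≈ 0.052; a Normal approximation gives roughly [0.504, 0.774].
Exact: F⁻¹(0.005) = 0.499; F⁻¹(0.995) = 0.766.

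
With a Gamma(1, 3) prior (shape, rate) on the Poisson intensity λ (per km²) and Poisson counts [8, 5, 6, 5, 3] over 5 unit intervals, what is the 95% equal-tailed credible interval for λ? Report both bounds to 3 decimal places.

[2.326, 4.910]

Posterior: Gamma(1+27, 3+5) = Gamma(28, 8) (shape, rate).
Equal-tailed 95% interval: Gamma(28, 8) quantiles at 0.025 and 0.975.
Posterior mean ≈ 3.500, SD ≈ 0.661; a Normal approximation gives roughly [2.204, 4.796].
Exact: lower = 2.326; upper = 4.910.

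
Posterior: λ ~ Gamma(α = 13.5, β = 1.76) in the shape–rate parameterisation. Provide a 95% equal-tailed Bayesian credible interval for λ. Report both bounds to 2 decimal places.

Posterior: Gamma(shape 13.5, rate 1.76).
Equal-tailed 95% interval: Gamma(13.5, 1.76) quantiles at 0.025 and 0.975.
Posterior mean ≈ 7.67, SD ≈ 2.09; a Normal approximation gives roughly [3.58, 11.76].
Exact: lower = 4.14; upper = 12.27.

[4.14, 12.27]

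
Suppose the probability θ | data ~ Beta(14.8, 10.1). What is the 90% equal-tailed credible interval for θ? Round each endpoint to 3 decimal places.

[0.431, 0.749]

Posterior: Beta(14.8, 10.1).
Equal-tailed 90% interval: the 0.05 and 0.95 quantiles of Beta(14.8, 10.1).
Posterior mean ≈ 0.594, SD ≈ 0.096; a Normal approximation gives roughly [0.436, 0.753].
Exact: F⁻¹(0.05) = 0.431; F⁻¹(0.95) = 0.749.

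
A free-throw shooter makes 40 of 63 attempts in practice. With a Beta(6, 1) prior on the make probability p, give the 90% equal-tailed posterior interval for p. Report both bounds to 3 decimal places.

[0.562, 0.747]

Posterior: Beta(6+40, 1+23) = Beta(46, 24).
Equal-tailed 90% interval: the 0.05 and 0.95 quantiles of Beta(46, 24).
Posterior mean ≈ 0.657, SD ≈ 0.056; a Normal approximation gives roughly [0.564, 0.750].
Exact: F⁻¹(0.05) = 0.562; F⁻¹(0.95) = 0.747.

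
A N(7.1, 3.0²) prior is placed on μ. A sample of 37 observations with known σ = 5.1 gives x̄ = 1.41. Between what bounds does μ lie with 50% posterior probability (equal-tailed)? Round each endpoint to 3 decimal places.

Posterior precision = 1/3.0² + 37/5.1² = 0.1111 + 1.4225 = 1.5336, so posterior SD = 0.8075.
Posterior mean = (7.1/3.0² + 37·1.41/5.1²) / 1.5336 = 1.8222.
Interval: 1.8222 ± 0.674 × 0.8075 → [1.278, 2.367].

[1.278, 2.367]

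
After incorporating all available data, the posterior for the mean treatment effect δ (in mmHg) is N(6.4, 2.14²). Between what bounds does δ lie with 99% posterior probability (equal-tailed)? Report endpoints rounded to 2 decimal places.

[0.89, 11.91]

The posterior is symmetric, so the 99% equal-tailed interval is δ = 6.4 ± z·2.14 with z = 2.576.
Half-width: 2.576 × 2.14 = 5.51.
6.4 − 5.51 = 0.89; 6.4 + 5.51 = 11.91.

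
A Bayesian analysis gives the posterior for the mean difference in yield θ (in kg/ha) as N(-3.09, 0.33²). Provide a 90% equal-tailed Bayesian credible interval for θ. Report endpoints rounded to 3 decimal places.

The posterior is symmetric, so the 90% equal-tailed interval is θ = -3.09 ± z·0.33 with z = 1.645.
Half-width: 1.645 × 0.33 = 0.543.
-3.09 − 0.543 = -3.633; -3.09 + 0.543 = -2.547.

[-3.633, -2.547]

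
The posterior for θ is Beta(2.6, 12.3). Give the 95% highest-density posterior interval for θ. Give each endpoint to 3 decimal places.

The posterior is unimodal and skewed, so the HPD interval has equal density at both endpoints and is the shortest 95% interval.
Solving f(0.017) = f(0.360) with F(0.360) − F(0.017) = 0.95 gives [0.017, 0.360].
For comparison, the equal-tailed interval is [0.034, 0.396]; the HPD is narrower and shifted toward the mode.

[0.017, 0.360]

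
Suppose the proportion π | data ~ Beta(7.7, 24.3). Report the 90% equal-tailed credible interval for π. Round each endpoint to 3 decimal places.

Posterior: Beta(7.7, 24.3).
Equal-tailed 90% interval: the 0.05 and 0.95 quantiles of Beta(7.7, 24.3).
Posterior mean ≈ 0.241, SD ≈ 0.074; a Normal approximation gives roughly [0.118, 0.363].
Exact: F⁻¹(0.05) = 0.128; F⁻¹(0.95) = 0.372.

[0.128, 0.372]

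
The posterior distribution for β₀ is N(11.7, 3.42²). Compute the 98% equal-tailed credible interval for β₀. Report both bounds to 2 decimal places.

The posterior is symmetric, so the 98% equal-tailed interval is β₀ = 11.7 ± z·3.42 with z = 2.326.
Half-width: 2.326 × 3.42 = 7.96.
11.7 − 7.96 = 3.74; 11.7 + 7.96 = 19.66.

[3.74, 19.66]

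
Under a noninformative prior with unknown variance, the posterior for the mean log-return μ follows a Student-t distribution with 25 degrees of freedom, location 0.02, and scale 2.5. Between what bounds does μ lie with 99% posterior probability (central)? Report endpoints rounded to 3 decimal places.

[-6.949, 6.989]

The t_25 distribution is symmetric; the 99% interval is 0.02 ± t·2.5 with t_{0.995,25} = 2.787.
Half-width: 2.787 × 2.5 = 6.969.
0.02 − 6.969 = -6.949; 0.02 + 6.969 = 6.989.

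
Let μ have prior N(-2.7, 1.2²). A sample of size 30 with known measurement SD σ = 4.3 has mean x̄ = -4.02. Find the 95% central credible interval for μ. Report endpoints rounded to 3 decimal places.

[-4.912, -2.337]

Posterior precision = 1/1.2² + 30/4.3² = 0.6944 + 1.6225 = 2.3169, so posterior SD = 0.6570.
Posterior mean = (-2.7/1.2² + 30·-4.02/4.3²) / 2.3169 = -3.6244.
Interval: -3.6244 ± 1.960 × 0.6570 → [-4.912, -2.337].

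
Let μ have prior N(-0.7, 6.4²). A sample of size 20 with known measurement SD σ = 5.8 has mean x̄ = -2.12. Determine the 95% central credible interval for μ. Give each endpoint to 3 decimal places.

Posterior precision = 1/6.4² + 20/5.8² = 0.0244 + 0.5945 = 0.6189, so posterior SD = 1.2711.
Posterior mean = (-0.7/6.4² + 20·-2.12/5.8²) / 0.6189 = -2.0640.
Interval: -2.0640 ± 1.960 × 1.2711 → [-4.555, 0.427].

[-4.555, 0.427]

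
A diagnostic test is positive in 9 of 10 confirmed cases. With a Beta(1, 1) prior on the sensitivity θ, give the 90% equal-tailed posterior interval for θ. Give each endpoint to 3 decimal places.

[0.636, 0.967]

Posterior: Beta(1+9, 1+1) = Beta(10, 2).
Equal-tailed 90% interval: the 0.05 and 0.95 quantiles of Beta(10, 2).
Posterior mean ≈ 0.833, SD ≈ 0.103; a Normal approximation gives roughly [0.663, 1.003].
Exact: F⁻¹(0.05) = 0.636; F⁻¹(0.95) = 0.967.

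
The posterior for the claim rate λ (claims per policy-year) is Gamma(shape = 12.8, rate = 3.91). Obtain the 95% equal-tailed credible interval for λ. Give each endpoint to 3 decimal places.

[1.733, 5.296]

Posterior: Gamma(shape 12.8, rate 3.91).
Equal-tailed 95% interval: Gamma(12.8, 3.91) quantiles at 0.025 and 0.975.
Posterior mean ≈ 3.274, SD ≈ 0.915; a Normal approximation gives roughly [1.480, 5.067].
Exact: lower = 1.733; upper = 5.296.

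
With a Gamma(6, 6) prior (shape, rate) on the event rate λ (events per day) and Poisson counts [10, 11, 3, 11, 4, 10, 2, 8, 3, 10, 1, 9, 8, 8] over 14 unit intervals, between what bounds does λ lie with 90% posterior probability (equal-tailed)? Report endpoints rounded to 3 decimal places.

[4.391, 6.066]

Posterior: Gamma(6+98, 6+14) = Gamma(104, 20) (shape, rate).
Equal-tailed 90% interval: Gamma(104, 20) quantiles at 0.05 and 0.95.
Posterior mean ≈ 5.200, SD ≈ 0.510; a Normal approximation gives roughly [4.361, 6.039].
Exact: lower = 4.391; upper = 6.066.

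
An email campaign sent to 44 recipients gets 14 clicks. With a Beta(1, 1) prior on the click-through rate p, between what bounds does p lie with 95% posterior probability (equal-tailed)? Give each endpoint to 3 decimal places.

Posterior: Beta(1+14, 1+30) = Beta(15, 31).
Equal-tailed 95% interval: the 0.025 and 0.975 quantiles of Beta(15, 31).
Posterior mean ≈ 0.326, SD ≈ 0.068; a Normal approximation gives roughly [0.192, 0.460].
Exact: F⁻¹(0.025) = 0.200; F⁻¹(0.975) = 0.466.

[0.200, 0.466]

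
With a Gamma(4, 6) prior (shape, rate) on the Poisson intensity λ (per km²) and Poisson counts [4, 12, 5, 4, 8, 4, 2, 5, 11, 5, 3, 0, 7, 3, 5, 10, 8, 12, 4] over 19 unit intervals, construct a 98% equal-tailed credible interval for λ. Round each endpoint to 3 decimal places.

Posterior: Gamma(4+112, 6+19) = Gamma(116, 25) (shape, rate).
Equal-tailed 98% interval: Gamma(116, 25) quantiles at 0.01 and 0.99.
Posterior mean ≈ 4.640, SD ≈ 0.431; a Normal approximation gives roughly [3.638, 5.642].
Exact: lower = 3.697; upper = 5.701.

[3.697, 5.701]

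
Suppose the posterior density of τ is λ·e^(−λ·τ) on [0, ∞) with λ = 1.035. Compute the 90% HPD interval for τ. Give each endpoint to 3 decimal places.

[0.000, 2.225]

The exponential density is strictly decreasing on [0, ∞), so the HPD interval is anchored at 0: [0, q] with P(τ ≤ q) = 0.90.
q = −ln(1 − 0.90) / 1.035 = 2.3026 / 1.035 = 2.225.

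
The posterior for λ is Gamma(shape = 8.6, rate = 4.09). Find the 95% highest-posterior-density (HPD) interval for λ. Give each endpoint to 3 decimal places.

[0.822, 3.531]

The posterior is unimodal and skewed, so the HPD interval has equal density at both endpoints and is the shortest 95% interval.
Solving f(0.822) = f(3.531) with F(3.531) − F(0.822) = 0.95 gives [0.822, 3.531].
For comparison, the equal-tailed interval is [0.941, 3.724]; the HPD is narrower and shifted toward the mode.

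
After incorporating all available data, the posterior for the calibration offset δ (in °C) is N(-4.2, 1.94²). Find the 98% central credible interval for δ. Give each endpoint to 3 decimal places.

The posterior is symmetric, so the 98% equal-tailed interval is δ = -4.2 ± z·1.94 with z = 2.326.
Half-width: 2.326 × 1.94 = 4.513.
-4.2 − 4.513 = -8.713; -4.2 + 4.513 = 0.313.

[-8.713, 0.313]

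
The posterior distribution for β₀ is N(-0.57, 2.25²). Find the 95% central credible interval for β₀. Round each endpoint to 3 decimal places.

[-4.980, 3.840]

The posterior is symmetric, so the 95% equal-tailed interval is β₀ = -0.57 ± z·2.25 with z = 1.960.
Half-width: 1.960 × 2.25 = 4.410.
-0.57 − 4.410 = -4.980; -0.57 + 4.410 = 3.840.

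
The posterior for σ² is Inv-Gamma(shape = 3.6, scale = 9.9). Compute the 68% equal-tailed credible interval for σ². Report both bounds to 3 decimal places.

Inverse-Gamma(3.6, 9.9) quantiles: F⁻¹(0.16) and F⁻¹(0.84).
Equivalently, 1/σ² ~ Gamma(3.6, rate = 9.9); invert its 0.84 and 0.16 quantiles.
Posterior mean ≈ 3.808, SD ≈ 3.010; a Normal approximation gives roughly [0.814, 6.801].
Exact: lower = 1.834; upper = 5.501.

[1.834, 5.501]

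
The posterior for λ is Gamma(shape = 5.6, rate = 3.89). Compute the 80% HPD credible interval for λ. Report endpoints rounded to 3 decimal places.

[0.601, 2.055]

The posterior is unimodal and skewed, so the HPD interval has equal density at both endpoints and is the shortest 80% interval.
Solving f(0.601) = f(2.055) with F(2.055) − F(0.601) = 0.80 gives [0.601, 2.055].
For comparison, the equal-tailed interval is [0.735, 2.253]; the HPD is narrower and shifted toward the mode.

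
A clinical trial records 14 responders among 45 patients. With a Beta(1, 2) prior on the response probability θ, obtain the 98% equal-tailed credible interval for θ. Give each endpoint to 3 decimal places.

[0.172, 0.476]

Posterior: Beta(1+14, 2+31) = Beta(15, 33).
Equal-tailed 98% interval: the 0.01 and 0.99 quantiles of Beta(15, 33).
Posterior mean ≈ 0.312, SD ≈ 0.066; a Normal approximation gives roughly [0.158, 0.467].
Exact: F⁻¹(0.01) = 0.172; F⁻¹(0.99) = 0.476.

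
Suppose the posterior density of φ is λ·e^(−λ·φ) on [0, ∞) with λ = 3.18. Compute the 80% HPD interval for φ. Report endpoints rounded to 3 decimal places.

The exponential density is strictly decreasing on [0, ∞), so the HPD interval is anchored at 0: [0, q] with P(φ ≤ q) = 0.80.
q = −ln(1 − 0.80) / 3.18 = 1.6094 / 3.18 = 0.506.

[0.000, 0.506]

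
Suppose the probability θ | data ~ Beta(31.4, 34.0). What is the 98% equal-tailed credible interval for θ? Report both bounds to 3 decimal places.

Posterior: Beta(31.4, 34.0).
Equal-tailed 98% interval: the 0.01 and 0.99 quantiles of Beta(31.4, 34.0).
Posterior mean ≈ 0.480, SD ≈ 0.061; a Normal approximation gives roughly [0.337, 0.623].
Exact: F⁻¹(0.01) = 0.340; F⁻¹(0.99) = 0.622.

[0.340, 0.622]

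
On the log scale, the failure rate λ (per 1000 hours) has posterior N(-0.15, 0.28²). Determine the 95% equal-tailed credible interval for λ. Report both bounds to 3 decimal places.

On the log scale the 95% interval is -0.15 ± 1.960 × 0.28 = [-0.6988, 0.3988].
Exponentiate: [e^-0.6988, e^0.3988] = [0.497, 1.490].

[0.497, 1.490]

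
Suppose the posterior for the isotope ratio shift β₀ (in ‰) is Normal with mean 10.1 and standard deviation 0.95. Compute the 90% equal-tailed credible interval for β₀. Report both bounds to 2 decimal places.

The posterior is symmetric, so the 90% equal-tailed interval is β₀ = 10.1 ± z·0.95 with z = 1.645.
Half-width: 1.645 × 0.95 = 1.56.
10.1 − 1.56 = 8.54; 10.1 + 1.56 = 11.66.

[8.54, 11.66]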